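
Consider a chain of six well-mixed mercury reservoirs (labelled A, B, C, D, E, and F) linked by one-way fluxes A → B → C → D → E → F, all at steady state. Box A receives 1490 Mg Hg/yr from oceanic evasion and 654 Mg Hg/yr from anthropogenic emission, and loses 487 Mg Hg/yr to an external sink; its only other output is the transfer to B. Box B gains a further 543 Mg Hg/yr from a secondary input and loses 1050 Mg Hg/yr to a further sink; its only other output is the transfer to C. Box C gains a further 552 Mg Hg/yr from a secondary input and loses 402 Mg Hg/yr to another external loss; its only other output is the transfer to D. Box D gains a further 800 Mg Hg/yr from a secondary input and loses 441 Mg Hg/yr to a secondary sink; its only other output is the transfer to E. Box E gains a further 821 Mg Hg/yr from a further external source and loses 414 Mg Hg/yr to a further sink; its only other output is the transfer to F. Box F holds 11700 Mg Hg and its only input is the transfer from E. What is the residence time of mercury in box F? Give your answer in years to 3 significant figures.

Box A: F(A→B) = (1490 + 654) − 487 = 1657.0 Mg Hg/yr.
Box B: F(B→C) = (1657.0 + 543) − 1050 = 1150.0 Mg Hg/yr.
Box C: F(C→D) = (1150.0 + 552) − 402 = 1300.0 Mg Hg/yr.
Box D: F(D→E) = (1300.0 + 800) − 441 = 1659.0 Mg Hg/yr.
Box E: F(E→F) = (1659.0 + 821) − 414 = 2066.0 Mg Hg/yr.
Box F throughput = its input = 2066.0 Mg Hg/yr; τ = 11700 / 2066.0 = 5.663 yr.

5.66 yr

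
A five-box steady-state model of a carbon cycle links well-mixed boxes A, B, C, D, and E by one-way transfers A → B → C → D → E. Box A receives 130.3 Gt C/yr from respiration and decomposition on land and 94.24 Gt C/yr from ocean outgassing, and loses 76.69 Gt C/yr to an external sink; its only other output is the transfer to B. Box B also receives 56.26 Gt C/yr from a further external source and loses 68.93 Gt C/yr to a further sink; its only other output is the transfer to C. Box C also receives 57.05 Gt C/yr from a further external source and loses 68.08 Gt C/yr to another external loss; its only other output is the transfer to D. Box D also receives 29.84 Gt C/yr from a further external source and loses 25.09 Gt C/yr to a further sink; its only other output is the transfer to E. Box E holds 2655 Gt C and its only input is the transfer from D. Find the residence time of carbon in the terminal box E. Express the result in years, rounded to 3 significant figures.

Box A: F(A→B) = (130.3 + 94.24) − 76.69 = 147.85 Gt C/yr.
Box B: F(B→C) = (147.85 + 56.26) − 68.93 = 135.18 Gt C/yr.
Box C: F(C→D) = (135.18 + 57.05) − 68.08 = 124.15 Gt C/yr.
Box D: F(D→E) = (124.15 + 29.84) − 25.09 = 128.90 Gt C/yr.
Box E throughput = its input = 128.90 Gt C/yr; τ = 2655 / 128.90 = 20.60 yr.

20.6 yr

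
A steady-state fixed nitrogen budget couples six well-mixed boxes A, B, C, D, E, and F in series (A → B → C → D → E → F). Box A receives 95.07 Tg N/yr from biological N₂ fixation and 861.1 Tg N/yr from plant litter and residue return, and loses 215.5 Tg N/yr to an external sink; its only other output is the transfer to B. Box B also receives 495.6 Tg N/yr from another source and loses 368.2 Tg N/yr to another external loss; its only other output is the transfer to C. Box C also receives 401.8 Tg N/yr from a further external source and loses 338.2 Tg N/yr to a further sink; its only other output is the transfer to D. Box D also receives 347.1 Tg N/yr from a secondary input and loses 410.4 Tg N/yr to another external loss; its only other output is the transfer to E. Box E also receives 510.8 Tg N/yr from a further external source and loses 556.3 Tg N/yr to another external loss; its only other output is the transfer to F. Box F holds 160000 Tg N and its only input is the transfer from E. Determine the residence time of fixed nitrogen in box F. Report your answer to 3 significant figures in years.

194 yr

Box A: F(A→B) = (95.07 + 861.1) − 215.5 = 740.67 Tg N/yr.
Box B: F(B→C) = (740.67 + 495.6) − 368.2 = 868.07 Tg N/yr.
Box C: F(C→D) = (868.07 + 401.8) − 338.2 = 931.67 Tg N/yr.
Box D: F(D→E) = (931.67 + 347.1) − 410.4 = 868.37 Tg N/yr.
Box E: F(E→F) = (868.37 + 510.8) − 556.3 = 822.87 Tg N/yr.
Box F throughput = its input = 822.87 Tg N/yr; τ = 160000 / 822.87 = 194.4 yr.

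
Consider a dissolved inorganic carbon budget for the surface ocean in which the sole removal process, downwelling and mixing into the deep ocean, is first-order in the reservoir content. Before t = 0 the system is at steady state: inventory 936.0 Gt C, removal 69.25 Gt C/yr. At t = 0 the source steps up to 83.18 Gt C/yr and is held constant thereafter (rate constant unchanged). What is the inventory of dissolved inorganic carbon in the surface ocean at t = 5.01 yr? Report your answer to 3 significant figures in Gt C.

994 Gt C

The sink rate constant is k = F₀/M₀ = 69.25/936.0 = 0.07399 yr⁻¹.
Solving dM/dt = F₁ − kM with M(0) = M₀ gives M(t) = F₁/k + (M₀ − F₁/k)·e^(−kt).
F₁/k = 83.18/0.07399 = 1124.3 Gt C; kt = 0.07399 × 5.01 = 0.3707, e^(−kt) = 0.6903.
M(5.01) = 1124.3 + (936.0 − 1124.3) × 0.6903 = 1124.3 − 130.0 = 994.32 Gt C.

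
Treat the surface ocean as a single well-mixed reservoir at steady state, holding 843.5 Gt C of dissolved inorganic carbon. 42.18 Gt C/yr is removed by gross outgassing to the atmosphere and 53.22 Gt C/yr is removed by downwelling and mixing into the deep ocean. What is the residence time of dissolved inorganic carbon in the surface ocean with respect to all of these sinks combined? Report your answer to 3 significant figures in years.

8.84 yr

Total removal flux = 42.18 + 53.22 = 95.400 Gt C/yr.
τ = M / ΣF_out = 843.5 / 95.400 = 8.842 yr.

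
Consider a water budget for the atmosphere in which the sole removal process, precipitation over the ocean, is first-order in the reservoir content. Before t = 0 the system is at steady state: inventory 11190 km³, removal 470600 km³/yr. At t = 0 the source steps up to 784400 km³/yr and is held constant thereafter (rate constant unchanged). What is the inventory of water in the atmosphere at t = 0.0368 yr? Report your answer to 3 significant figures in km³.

The sink rate constant is k = F₀/M₀ = 470600/11190 = 42.06 yr⁻¹.
Solving dM/dt = F₁ − kM with M(0) = M₀ gives M(t) = F₁/k + (M₀ − F₁/k)·e^(−kt).
F₁/k = 784400/42.06 = 18652 km³; kt = 42.06 × 0.0368 = 1.548, e^(−kt) = 0.2127.
M(0.0368) = 18652 + (11190 − 18652) × 0.2127 = 18652 − 1587 = 17064 km³.

17100 km³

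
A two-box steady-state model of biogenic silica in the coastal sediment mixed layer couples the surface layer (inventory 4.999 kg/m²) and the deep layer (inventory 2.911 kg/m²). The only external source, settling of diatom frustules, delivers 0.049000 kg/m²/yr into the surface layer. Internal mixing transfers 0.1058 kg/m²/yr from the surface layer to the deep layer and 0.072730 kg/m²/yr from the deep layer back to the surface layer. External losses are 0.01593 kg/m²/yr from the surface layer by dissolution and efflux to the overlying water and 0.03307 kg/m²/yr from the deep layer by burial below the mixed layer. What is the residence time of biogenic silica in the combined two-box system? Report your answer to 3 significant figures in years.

Residence time in the combined system uses the total inventory and the total *external* removal — internal exchanges between the two boxes cancel.
M_total = 4.999 + 2.911 = 7.9100 kg/m².
ΣF_external_out = 0.01593 + 0.03307 = 0.049000 kg/m²/yr.
τ = M_total / ΣF_ext = 7.9100 / 0.049000 = 161.4 yr.

161 yr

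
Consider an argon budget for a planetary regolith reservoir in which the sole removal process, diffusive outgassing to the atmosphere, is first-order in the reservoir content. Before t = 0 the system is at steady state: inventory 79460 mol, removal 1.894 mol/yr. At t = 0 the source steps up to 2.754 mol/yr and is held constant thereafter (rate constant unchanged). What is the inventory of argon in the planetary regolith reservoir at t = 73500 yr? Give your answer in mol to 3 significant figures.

109000 mol

τ = M₀/F₀ = 79460/1.894 = 41950 yr; rate constant k = 1/τ.
New steady state M_∞ = F₁/k = F₁·τ = 2.754 × 41950 = 115540 mol.
M(t) = M_∞ + (M₀ − M_∞)·e^(−t/τ); t/τ = 73500/41950 = 1.752, so e^(−t/τ) = 0.1734.
M(t) = 115540 − 36080 × 0.1734 = 109280 mol.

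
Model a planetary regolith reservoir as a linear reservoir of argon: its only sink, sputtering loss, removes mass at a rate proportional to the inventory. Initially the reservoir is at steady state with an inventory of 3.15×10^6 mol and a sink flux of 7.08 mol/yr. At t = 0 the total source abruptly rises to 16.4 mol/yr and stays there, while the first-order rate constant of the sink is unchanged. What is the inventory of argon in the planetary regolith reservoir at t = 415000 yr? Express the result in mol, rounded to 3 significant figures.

Residence time τ = M₀/F₀ = 444900 yr. The eventual steady state is M_∞ = M₀·(F₁/F₀) = 3.15×10^6 × 16.4/7.08 = 7.2966×10^6 mol.
The anomaly ΔM(t) = M(t) − M_∞ decays as ΔM₀·e^(−t/τ) with ΔM₀ = 3.15×10^6 − 7.2966×10^6 = −4.147×10^6 mol.
At t = 415000 yr, e^(−t/τ) = e^(−0.9328) = 0.3935, so ΔM = −1.632×10^6 mol and M = 7.2966×10^6 − 1.632×10^6 = 5.6651×10^6 mol.

5.67×10^6 mol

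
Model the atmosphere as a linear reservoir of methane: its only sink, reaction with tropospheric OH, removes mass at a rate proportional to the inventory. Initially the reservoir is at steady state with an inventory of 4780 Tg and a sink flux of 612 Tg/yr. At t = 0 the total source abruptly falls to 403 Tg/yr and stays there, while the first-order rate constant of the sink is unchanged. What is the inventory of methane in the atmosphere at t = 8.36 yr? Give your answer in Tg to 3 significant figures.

Residence time τ = M₀/F₀ = 7.810 yr. The eventual steady state is M_∞ = M₀·(F₁/F₀) = 4780 × 403/612 = 3147.6 Tg.
The anomaly ΔM(t) = M(t) − M_∞ decays as ΔM₀·e^(−t/τ) with ΔM₀ = 4780 − 3147.6 = 1632 Tg.
At t = 8.36 yr, e^(−t/τ) = e^(−1.070) = 0.3429, so ΔM = 559.7 Tg and M = 3147.6 + 559.7 = 3707.3 Tg.

3710 Tg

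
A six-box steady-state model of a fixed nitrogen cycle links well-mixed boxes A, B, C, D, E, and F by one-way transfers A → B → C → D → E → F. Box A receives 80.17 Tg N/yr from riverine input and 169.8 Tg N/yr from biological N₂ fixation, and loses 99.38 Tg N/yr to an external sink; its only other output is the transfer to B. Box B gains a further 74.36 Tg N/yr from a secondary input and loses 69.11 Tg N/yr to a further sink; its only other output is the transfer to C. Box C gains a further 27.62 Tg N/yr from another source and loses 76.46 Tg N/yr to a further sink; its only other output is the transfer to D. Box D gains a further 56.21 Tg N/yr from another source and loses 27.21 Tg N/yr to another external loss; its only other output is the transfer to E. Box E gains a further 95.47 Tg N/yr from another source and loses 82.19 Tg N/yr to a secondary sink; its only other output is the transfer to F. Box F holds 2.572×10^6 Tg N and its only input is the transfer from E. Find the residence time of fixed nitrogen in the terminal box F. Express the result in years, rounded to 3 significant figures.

17200 yr

Box A: F(A→B) = (80.17 + 169.8) − 99.38 = 150.59 Tg N/yr.
Box B: F(B→C) = (150.59 + 74.36) − 69.11 = 155.84 Tg N/yr.
Box C: F(C→D) = (155.84 + 27.62) − 76.46 = 107.00 Tg N/yr.
Box D: F(D→E) = (107.00 + 56.21) − 27.21 = 136.00 Tg N/yr.
Box E: F(E→F) = (136.00 + 95.47) − 82.19 = 149.28 Tg N/yr.
Box F throughput = its input = 149.28 Tg N/yr; τ = 2.572×10^6 / 149.28 = 17230 yr.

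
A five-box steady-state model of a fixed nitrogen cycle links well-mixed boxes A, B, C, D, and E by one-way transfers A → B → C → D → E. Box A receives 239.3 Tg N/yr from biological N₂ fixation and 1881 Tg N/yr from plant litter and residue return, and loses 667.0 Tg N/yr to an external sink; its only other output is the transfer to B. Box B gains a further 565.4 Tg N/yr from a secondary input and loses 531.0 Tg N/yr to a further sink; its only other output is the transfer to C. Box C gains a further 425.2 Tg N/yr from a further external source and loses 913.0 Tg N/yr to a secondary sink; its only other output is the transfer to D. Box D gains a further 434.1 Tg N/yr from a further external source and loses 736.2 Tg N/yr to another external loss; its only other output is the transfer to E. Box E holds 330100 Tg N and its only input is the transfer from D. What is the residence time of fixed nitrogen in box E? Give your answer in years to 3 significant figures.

473 yr

Box A: F(A→B) = (239.3 + 1881) − 667.0 = 1453.3 Tg N/yr.
Box B: F(B→C) = (1453.3 + 565.4) − 531.0 = 1487.7 Tg N/yr.
Box C: F(C→D) = (1487.7 + 425.2) − 913.0 = 999.90 Tg N/yr.
Box D: F(D→E) = (999.90 + 434.1) − 736.2 = 697.80 Tg N/yr.
Box E throughput = its input = 697.80 Tg N/yr; τ = 330100 / 697.80 = 473.1 yr.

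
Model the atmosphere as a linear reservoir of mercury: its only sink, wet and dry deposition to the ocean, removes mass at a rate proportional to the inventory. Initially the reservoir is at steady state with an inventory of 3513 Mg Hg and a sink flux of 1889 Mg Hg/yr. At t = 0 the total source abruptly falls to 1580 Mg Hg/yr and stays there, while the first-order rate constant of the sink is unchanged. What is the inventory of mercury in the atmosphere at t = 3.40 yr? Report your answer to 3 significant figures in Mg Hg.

τ = M₀/F₀ = 3513/1889 = 1.860 yr; rate constant k = 1/τ.
New steady state M_∞ = F₁/k = F₁·τ = 1580 × 1.860 = 2938.3 Mg Hg.
M(t) = M_∞ + (M₀ − M_∞)·e^(−t/τ); t/τ = 3.40/1.860 = 1.828, so e^(−t/τ) = 0.1607.
M(t) = 2938.3 + 574.7 × 0.1607 = 3030.7 Mg Hg.

3030 Mg Hg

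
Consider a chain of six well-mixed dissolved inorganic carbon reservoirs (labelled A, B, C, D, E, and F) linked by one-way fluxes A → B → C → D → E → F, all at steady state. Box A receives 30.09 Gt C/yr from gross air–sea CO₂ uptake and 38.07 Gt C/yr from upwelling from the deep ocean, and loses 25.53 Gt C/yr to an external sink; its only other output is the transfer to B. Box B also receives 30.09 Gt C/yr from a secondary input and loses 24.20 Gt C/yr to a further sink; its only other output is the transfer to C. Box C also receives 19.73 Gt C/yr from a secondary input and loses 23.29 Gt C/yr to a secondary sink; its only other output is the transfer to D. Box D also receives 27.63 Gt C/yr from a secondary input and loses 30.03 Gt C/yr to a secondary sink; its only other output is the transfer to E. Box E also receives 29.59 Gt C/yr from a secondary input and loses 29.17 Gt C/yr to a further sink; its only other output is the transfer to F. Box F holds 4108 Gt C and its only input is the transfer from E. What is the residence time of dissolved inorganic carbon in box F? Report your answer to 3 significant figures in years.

95.6 yr

Box A: F(A→B) = (30.09 + 38.07) − 25.53 = 42.630 Gt C/yr.
Box B: F(B→C) = (42.630 + 30.09) − 24.20 = 48.520 Gt C/yr.
Box C: F(C→D) = (48.520 + 19.73) − 23.29 = 44.960 Gt C/yr.
Box D: F(D→E) = (44.960 + 27.63) − 30.03 = 42.560 Gt C/yr.
Box E: F(E→F) = (42.560 + 29.59) − 29.17 = 42.980 Gt C/yr.
Box F throughput = its input = 42.980 Gt C/yr; τ = 4108 / 42.980 = 95.58 yr.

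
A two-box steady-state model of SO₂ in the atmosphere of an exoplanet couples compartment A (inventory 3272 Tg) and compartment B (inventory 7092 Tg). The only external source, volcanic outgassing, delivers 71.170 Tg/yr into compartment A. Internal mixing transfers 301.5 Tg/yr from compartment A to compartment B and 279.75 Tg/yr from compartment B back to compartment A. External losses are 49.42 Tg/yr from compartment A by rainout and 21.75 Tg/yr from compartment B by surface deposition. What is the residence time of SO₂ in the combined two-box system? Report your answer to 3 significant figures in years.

For the system as a whole, the A↔B exchange is internal and contributes nothing to the throughput; only the external sinks remove mass.
M_total = 3272 + 7092 = 10364 Tg.
ΣF_external_out = 49.42 + 21.75 = 71.170 Tg/yr.
τ = M_total / ΣF_ext = 10364 / 71.170 = 145.6 yr.

146 yr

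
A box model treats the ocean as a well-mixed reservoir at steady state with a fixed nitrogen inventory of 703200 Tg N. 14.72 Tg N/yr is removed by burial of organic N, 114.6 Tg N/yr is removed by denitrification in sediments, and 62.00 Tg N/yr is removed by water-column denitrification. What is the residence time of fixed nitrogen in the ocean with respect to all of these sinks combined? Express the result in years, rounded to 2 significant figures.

Total removal flux = 14.72 + 114.6 + 62.00 = 191.32 Tg N/yr.
τ = M / ΣF_out = 703200 / 191.32 = 3676 yr.

3700 yr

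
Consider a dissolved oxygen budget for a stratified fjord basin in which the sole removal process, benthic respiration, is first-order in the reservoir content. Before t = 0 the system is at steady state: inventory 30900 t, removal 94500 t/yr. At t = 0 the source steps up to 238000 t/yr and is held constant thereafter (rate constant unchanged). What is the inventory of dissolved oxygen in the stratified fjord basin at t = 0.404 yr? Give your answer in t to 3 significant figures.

The sink rate constant is k = F₀/M₀ = 94500/30900 = 3.058 yr⁻¹.
Solving dM/dt = F₁ − kM with M(0) = M₀ gives M(t) = F₁/k + (M₀ − F₁/k)·e^(−kt).
F₁/k = 238000/3.058 = 77822 t; kt = 3.058 × 0.404 = 1.236, e^(−kt) = 0.2907.
M(0.404) = 77822 + (30900 − 77822) × 0.2907 = 77822 − 13640 = 64183 t.

64200 t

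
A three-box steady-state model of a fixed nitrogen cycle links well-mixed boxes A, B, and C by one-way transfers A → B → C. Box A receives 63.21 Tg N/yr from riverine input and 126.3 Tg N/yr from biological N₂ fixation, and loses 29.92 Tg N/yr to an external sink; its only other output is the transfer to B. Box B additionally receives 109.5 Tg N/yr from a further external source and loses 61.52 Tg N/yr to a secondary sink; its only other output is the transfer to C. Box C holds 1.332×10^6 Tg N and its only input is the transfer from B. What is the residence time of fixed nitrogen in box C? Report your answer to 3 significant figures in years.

6420 yr

Box A: F(A→B) = (63.21 + 126.3) − 29.92 = 159.59 Tg N/yr.
Box B: F(B→C) = (159.59 + 109.5) − 61.52 = 207.57 Tg N/yr.
Box C throughput = its input = 207.57 Tg N/yr; τ = 1.332×10^6 / 207.57 = 6417 yr.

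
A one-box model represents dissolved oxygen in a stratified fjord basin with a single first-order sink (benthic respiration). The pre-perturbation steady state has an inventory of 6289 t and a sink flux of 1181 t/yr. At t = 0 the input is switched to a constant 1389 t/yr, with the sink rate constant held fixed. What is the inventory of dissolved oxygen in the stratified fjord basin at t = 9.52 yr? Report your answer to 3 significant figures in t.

7210 t

Residence time τ = M₀/F₀ = 5.325 yr. The eventual steady state is M_∞ = M₀·(F₁/F₀) = 6289 × 1389/1181 = 7396.6 t.
The anomaly ΔM(t) = M(t) − M_∞ decays as ΔM₀·e^(−t/τ) with ΔM₀ = 6289 − 7396.6 = −1108 t.
At t = 9.52 yr, e^(−t/τ) = e^(−1.788) = 0.1673, so ΔM = −185.3 t and M = 7396.6 − 185.3 = 7211.3 t.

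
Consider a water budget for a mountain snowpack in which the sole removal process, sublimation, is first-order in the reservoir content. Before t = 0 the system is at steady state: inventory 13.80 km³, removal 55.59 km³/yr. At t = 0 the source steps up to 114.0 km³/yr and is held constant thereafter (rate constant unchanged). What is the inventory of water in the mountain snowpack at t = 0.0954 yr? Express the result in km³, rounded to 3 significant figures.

The sink rate constant is k = F₀/M₀ = 55.59/13.80 = 4.028 yr⁻¹.
Solving dM/dt = F₁ − kM with M(0) = M₀ gives M(t) = F₁/k + (M₀ − F₁/k)·e^(−kt).
F₁/k = 114.0/4.028 = 28.300 km³; kt = 4.028 × 0.0954 = 0.3843, e^(−kt) = 0.6809.
M(0.0954) = 28.300 + (13.80 − 28.300) × 0.6809 = 28.300 − 9.874 = 18.427 km³.

18.4 km³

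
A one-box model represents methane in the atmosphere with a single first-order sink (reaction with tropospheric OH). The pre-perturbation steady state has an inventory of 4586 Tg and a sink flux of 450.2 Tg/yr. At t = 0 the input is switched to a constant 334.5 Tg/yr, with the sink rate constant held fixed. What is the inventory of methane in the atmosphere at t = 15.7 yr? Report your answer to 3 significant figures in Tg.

Residence time τ = M₀/F₀ = 10.19 yr. The eventual steady state is M_∞ = M₀·(F₁/F₀) = 4586 × 334.5/450.2 = 3407.4 Tg.
The anomaly ΔM(t) = M(t) − M_∞ decays as ΔM₀·e^(−t/τ) with ΔM₀ = 4586 − 3407.4 = 1179 Tg.
At t = 15.7 yr, e^(−t/τ) = e^(−1.541) = 0.2141, so ΔM = 252.4 Tg and M = 3407.4 + 252.4 = 3659.8 Tg.

3660 Tg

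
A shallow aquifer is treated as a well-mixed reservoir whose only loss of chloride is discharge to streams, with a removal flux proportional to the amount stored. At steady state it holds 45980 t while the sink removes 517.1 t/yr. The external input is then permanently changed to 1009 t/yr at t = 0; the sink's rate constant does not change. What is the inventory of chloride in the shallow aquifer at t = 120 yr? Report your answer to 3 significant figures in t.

78400 t

τ = M₀/F₀ = 45980/517.1 = 88.92 yr; rate constant k = 1/τ.
New steady state M_∞ = F₁/k = F₁·τ = 1009 × 88.92 = 89719 t.
M(t) = M_∞ + (M₀ − M_∞)·e^(−t/τ); t/τ = 120/88.92 = 1.350, so e^(−t/τ) = 0.2594.
M(t) = 89719 − 43740 × 0.2594 = 78375 t.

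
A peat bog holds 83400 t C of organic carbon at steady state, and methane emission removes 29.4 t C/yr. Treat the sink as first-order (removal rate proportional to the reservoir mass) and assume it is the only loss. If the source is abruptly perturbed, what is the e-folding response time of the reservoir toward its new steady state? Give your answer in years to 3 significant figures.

For a linear reservoir the response time equals the residence time τ = M/F.
τ = 83400 / 29.4 = 2837 yr.

2840 yr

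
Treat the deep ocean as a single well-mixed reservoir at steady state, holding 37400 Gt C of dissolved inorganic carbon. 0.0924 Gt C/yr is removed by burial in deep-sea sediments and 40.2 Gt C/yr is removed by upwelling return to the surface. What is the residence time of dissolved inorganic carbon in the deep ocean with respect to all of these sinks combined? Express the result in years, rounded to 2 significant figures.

930 yr

Total removal flux = 0.0924 + 40.2 = 40.292 Gt C/yr.
τ = M / ΣF_out = 37400 / 40.292 = 928.2 yr.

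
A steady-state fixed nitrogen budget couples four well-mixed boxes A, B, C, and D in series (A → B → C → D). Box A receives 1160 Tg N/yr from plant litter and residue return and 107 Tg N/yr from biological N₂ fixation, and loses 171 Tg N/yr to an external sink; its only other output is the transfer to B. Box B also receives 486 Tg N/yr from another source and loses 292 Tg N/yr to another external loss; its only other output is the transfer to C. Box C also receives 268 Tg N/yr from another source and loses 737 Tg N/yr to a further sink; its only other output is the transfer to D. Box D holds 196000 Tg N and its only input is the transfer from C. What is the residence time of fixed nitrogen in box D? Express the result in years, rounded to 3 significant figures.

Box A: F(A→B) = (1160 + 107) − 171 = 1096.0 Tg N/yr.
Box B: F(B→C) = (1096.0 + 486) − 292 = 1290.0 Tg N/yr.
Box C: F(C→D) = (1290.0 + 268) − 737 = 821.00 Tg N/yr.
Box D throughput = its input = 821.00 Tg N/yr; τ = 196000 / 821.00 = 238.7 yr.

239 yr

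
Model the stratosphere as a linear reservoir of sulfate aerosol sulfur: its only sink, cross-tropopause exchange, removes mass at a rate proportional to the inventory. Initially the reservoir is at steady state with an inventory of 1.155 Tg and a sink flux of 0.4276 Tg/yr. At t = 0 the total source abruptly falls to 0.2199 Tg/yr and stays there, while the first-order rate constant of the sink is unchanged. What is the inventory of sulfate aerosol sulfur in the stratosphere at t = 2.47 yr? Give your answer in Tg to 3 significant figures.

The sink rate constant is k = F₀/M₀ = 0.4276/1.155 = 0.3702 yr⁻¹.
Solving dM/dt = F₁ − kM with M(0) = M₀ gives M(t) = F₁/k + (M₀ − F₁/k)·e^(−kt).
F₁/k = 0.2199/0.3702 = 0.59398 Tg; kt = 0.3702 × 2.47 = 0.9144, e^(−kt) = 0.4007.
M(2.47) = 0.59398 + (1.155 − 0.59398) × 0.4007 = 0.59398 + 0.2248 = 0.81880 Tg.

0.819 Tg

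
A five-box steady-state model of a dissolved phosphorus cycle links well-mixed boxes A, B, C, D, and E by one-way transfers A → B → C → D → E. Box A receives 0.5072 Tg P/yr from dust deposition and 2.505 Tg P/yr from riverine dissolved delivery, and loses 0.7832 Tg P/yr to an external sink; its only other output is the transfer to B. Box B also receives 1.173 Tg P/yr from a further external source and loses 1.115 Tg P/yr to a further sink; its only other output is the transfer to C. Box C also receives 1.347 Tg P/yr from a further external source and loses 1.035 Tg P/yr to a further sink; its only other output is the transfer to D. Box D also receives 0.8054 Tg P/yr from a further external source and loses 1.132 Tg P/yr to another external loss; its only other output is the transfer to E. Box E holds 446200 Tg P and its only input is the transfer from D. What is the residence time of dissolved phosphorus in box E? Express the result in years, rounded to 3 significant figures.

196000 yr

Box A: F(A→B) = (0.5072 + 2.505) − 0.7832 = 2.2290 Tg P/yr.
Box B: F(B→C) = (2.2290 + 1.173) − 1.115 = 2.2870 Tg P/yr.
Box C: F(C→D) = (2.2870 + 1.347) − 1.035 = 2.5990 Tg P/yr.
Box D: F(D→E) = (2.5990 + 0.8054) − 1.132 = 2.2724 Tg P/yr.
Box E throughput = its input = 2.2724 Tg P/yr; τ = 446200 / 2.2724 = 196400 yr.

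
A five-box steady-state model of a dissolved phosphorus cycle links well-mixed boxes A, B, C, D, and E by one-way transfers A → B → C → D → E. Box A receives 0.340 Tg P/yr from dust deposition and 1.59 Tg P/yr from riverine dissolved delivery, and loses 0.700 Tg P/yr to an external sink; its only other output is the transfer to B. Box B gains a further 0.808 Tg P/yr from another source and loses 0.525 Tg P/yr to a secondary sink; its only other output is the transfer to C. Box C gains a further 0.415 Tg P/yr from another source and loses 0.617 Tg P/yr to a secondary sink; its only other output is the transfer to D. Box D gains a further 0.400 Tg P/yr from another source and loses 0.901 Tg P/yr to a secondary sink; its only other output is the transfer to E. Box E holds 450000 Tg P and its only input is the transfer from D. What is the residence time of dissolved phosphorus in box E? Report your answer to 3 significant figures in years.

Box A: F(A→B) = (0.340 + 1.59) − 0.700 = 1.2300 Tg P/yr.
Box B: F(B→C) = (1.2300 + 0.808) − 0.525 = 1.5130 Tg P/yr.
Box C: F(C→D) = (1.5130 + 0.415) − 0.617 = 1.3110 Tg P/yr.
Box D: F(D→E) = (1.3110 + 0.400) − 0.901 = 0.81000 Tg P/yr.
Box E throughput = its input = 0.81000 Tg P/yr; τ = 450000 / 0.81000 = 555600 yr.

556000 yr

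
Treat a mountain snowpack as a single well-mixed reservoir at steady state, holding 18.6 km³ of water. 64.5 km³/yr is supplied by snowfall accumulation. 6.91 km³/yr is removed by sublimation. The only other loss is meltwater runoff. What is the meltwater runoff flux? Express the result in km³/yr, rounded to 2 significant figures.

At steady state ΣF_in = ΣF_out.
ΣF_in = 64.500 km³/yr.
Meltwater runoff flux = ΣF_in − (6.91) = 64.500 − 6.910 = 57.59 km³/yr.

58 km³/yr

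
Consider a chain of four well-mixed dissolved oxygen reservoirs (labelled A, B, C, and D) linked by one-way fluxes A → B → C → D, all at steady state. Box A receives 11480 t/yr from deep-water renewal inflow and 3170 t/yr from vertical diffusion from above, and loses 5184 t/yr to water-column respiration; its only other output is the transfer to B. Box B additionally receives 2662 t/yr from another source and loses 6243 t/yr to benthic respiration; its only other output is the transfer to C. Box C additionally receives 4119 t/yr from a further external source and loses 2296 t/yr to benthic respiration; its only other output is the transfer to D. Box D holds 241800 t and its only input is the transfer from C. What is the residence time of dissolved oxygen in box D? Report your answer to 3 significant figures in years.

Box A: F(A→B) = (11480 + 3170) − 5184 = 9466.0 t/yr.
Box B: F(B→C) = (9466.0 + 2662) − 6243 = 5885.0 t/yr.
Box C: F(C→D) = (5885.0 + 4119) − 2296 = 7708.0 t/yr.
Box D throughput = its input = 7708.0 t/yr; τ = 241800 / 7708.0 = 31.37 yr.

31.4 yr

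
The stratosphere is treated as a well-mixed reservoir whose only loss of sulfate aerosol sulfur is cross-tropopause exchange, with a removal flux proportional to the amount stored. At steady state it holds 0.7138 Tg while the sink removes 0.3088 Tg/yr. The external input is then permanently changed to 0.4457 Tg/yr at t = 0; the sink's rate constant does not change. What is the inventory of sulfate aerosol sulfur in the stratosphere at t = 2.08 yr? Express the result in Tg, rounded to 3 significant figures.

The sink rate constant is k = F₀/M₀ = 0.3088/0.7138 = 0.4326 yr⁻¹.
Solving dM/dt = F₁ − kM with M(0) = M₀ gives M(t) = F₁/k + (M₀ − F₁/k)·e^(−kt).
F₁/k = 0.4457/0.4326 = 1.0302 Tg; kt = 0.4326 × 2.08 = 0.8998, e^(−kt) = 0.4066.
M(2.08) = 1.0302 + (0.7138 − 1.0302) × 0.4066 = 1.0302 − 0.1287 = 0.90157 Tg.

0.902 Tg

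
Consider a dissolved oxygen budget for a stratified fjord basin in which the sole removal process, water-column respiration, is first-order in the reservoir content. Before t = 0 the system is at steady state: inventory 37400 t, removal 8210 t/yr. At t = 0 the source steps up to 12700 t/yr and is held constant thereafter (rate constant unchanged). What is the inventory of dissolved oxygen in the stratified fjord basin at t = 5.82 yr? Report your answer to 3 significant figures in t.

The sink rate constant is k = F₀/M₀ = 8210/37400 = 0.2195 yr⁻¹.
Solving dM/dt = F₁ − kM with M(0) = M₀ gives M(t) = F₁/k + (M₀ − F₁/k)·e^(−kt).
F₁/k = 12700/0.2195 = 57854 t; kt = 0.2195 × 5.82 = 1.278, e^(−kt) = 0.2787.
M(5.82) = 57854 + (37400 − 57854) × 0.2787 = 57854 − 5701 = 52153 t.

52200 t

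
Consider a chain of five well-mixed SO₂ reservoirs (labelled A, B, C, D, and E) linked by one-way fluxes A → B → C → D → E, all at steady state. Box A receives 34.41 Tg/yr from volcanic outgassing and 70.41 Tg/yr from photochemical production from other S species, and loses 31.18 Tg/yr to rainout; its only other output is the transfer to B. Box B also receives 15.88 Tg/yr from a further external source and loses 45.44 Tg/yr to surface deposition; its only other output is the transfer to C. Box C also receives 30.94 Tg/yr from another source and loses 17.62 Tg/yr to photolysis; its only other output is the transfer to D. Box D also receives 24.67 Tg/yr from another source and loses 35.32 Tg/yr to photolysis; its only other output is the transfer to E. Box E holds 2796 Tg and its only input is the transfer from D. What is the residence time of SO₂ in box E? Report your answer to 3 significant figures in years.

59.8 yr

Box A: F(A→B) = (34.41 + 70.41) − 31.18 = 73.640 Tg/yr.
Box B: F(B→C) = (73.640 + 15.88) − 45.44 = 44.080 Tg/yr.
Box C: F(C→D) = (44.080 + 30.94) − 17.62 = 57.400 Tg/yr.
Box D: F(D→E) = (57.400 + 24.67) − 35.32 = 46.750 Tg/yr.
Box E throughput = its input = 46.750 Tg/yr; τ = 2796 / 46.750 = 59.81 yr.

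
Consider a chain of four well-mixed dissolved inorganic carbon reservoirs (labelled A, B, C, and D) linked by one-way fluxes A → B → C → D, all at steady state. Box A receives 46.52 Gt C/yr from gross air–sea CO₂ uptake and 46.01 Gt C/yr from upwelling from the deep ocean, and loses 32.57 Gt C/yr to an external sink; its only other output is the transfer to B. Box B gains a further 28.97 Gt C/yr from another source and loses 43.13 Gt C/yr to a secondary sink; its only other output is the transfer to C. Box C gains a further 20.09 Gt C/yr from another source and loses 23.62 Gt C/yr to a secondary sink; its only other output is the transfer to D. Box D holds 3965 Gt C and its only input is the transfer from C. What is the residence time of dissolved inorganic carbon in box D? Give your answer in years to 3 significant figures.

93.8 yr

Box A: F(A→B) = (46.52 + 46.01) − 32.57 = 59.960 Gt C/yr.
Box B: F(B→C) = (59.960 + 28.97) − 43.13 = 45.800 Gt C/yr.
Box C: F(C→D) = (45.800 + 20.09) − 23.62 = 42.270 Gt C/yr.
Box D throughput = its input = 42.270 Gt C/yr; τ = 3965 / 42.270 = 93.80 yr.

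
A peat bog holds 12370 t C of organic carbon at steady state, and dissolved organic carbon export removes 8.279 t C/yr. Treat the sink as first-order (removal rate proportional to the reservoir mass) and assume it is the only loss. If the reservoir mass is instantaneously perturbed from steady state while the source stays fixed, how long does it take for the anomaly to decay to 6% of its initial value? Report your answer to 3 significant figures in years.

4200 yr

For a linear reservoir the anomaly decays as exp(−t/τ) with τ = M/F = 12370/8.279 = 1494 yr.
exp(−t/τ) = 0.06 ⇒ t = −τ ln(0.06) = 1494 × 2.813 = 4204 yr.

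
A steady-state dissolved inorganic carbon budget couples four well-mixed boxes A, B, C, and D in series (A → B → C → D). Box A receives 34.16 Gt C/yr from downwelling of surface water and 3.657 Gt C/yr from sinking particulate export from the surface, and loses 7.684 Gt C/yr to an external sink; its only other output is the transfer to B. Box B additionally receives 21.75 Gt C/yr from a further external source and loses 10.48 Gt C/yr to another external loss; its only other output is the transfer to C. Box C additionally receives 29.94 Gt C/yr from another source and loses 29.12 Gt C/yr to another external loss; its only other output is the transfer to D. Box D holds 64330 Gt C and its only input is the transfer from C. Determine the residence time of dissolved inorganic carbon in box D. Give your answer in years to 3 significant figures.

Box A: F(A→B) = (34.16 + 3.657) − 7.684 = 30.133 Gt C/yr.
Box B: F(B→C) = (30.133 + 21.75) − 10.48 = 41.403 Gt C/yr.
Box C: F(C→D) = (41.403 + 29.94) − 29.12 = 42.223 Gt C/yr.
Box D throughput = its input = 42.223 Gt C/yr; τ = 64330 / 42.223 = 1524 yr.

1520 yr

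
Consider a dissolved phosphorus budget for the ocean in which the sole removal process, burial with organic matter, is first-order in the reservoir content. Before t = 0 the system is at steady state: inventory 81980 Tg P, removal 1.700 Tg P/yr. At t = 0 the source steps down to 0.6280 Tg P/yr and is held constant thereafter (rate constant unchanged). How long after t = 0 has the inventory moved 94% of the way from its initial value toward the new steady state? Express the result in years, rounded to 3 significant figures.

136000 yr

τ = M₀/F₀ = 81980/1.700 = 48220 yr.
The remaining gap fraction is e^(−t/τ); 94% covered ⇒ e^(−t/τ) = 0.0600.
t = −τ ln(0.0600) = 48220 × 2.813 = 135700 yr.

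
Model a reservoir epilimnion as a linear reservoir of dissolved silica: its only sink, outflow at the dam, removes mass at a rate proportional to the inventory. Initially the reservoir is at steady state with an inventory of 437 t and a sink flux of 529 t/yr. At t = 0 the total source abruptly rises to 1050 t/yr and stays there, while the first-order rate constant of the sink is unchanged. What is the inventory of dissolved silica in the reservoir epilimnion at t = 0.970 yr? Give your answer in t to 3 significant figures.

τ = M₀/F₀ = 437/529 = 0.8261 yr; rate constant k = 1/τ.
New steady state M_∞ = F₁/k = F₁·τ = 1050 × 0.8261 = 867.39 t.
M(t) = M_∞ + (M₀ − M_∞)·e^(−t/τ); t/τ = 0.970/0.8261 = 1.174, so e^(−t/τ) = 0.3091.
M(t) = 867.39 − 430.4 × 0.3091 = 734.37 t.

734 t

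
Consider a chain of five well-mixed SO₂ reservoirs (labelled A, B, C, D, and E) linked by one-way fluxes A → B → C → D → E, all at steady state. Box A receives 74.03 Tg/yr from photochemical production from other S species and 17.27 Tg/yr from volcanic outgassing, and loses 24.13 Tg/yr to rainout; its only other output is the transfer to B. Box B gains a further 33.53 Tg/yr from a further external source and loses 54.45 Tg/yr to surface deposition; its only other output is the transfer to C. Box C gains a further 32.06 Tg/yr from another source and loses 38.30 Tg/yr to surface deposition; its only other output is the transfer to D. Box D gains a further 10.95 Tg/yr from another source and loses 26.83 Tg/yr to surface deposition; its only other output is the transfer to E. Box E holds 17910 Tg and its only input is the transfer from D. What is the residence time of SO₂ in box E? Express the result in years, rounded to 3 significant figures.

742 yr

Box A: F(A→B) = (74.03 + 17.27) − 24.13 = 67.170 Tg/yr.
Box B: F(B→C) = (67.170 + 33.53) − 54.45 = 46.250 Tg/yr.
Box C: F(C→D) = (46.250 + 32.06) − 38.30 = 40.010 Tg/yr.
Box D: F(D→E) = (40.010 + 10.95) − 26.83 = 24.130 Tg/yr.
Box E throughput = its input = 24.130 Tg/yr; τ = 17910 / 24.130 = 742.2 yr.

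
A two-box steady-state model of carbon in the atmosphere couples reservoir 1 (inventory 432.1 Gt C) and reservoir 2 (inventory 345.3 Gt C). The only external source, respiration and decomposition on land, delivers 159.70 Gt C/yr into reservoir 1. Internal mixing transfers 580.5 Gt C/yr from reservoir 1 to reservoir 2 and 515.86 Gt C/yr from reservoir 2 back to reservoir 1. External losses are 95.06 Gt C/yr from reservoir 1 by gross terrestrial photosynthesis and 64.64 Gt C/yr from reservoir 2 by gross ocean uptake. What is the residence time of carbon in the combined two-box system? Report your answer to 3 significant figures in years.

4.87 yr

Residence time in the combined system uses the total inventory and the total *external* removal — internal exchanges between the two boxes cancel.
M_total = 432.1 + 345.3 = 777.40 Gt C.
ΣF_external_out = 95.06 + 64.64 = 159.70 Gt C/yr.
τ = M_total / ΣF_ext = 777.40 / 159.70 = 4.868 yr.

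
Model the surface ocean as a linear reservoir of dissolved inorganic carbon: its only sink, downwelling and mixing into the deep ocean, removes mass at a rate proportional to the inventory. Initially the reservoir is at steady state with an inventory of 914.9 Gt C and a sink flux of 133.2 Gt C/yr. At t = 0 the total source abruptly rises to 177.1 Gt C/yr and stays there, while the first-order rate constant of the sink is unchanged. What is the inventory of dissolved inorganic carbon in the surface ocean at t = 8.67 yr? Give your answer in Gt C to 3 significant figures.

1130 Gt C

Residence time τ = M₀/F₀ = 6.869 yr. The eventual steady state is M_∞ = M₀·(F₁/F₀) = 914.9 × 177.1/133.2 = 1216.4 Gt C.
The anomaly ΔM(t) = M(t) − M_∞ decays as ΔM₀·e^(−t/τ) with ΔM₀ = 914.9 − 1216.4 = −301.5 Gt C.
At t = 8.67 yr, e^(−t/τ) = e^(−1.262) = 0.2830, so ΔM = −85.34 Gt C and M = 1216.4 − 85.34 = 1131.1 Gt C.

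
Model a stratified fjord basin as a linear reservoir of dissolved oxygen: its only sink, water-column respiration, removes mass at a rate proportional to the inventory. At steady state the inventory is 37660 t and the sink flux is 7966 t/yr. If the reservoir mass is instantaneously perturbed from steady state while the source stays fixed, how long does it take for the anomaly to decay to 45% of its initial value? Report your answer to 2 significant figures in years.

For a linear reservoir the anomaly decays as exp(−t/τ) with τ = M/F = 37660/7966 = 4.728 yr.
exp(−t/τ) = 0.45 ⇒ t = −τ ln(0.45) = 4.728 × 0.7985 = 3.775 yr.

3.8 yr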